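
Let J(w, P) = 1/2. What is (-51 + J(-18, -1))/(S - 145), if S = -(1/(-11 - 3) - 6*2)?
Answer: 707/1861 ≈ 0.37990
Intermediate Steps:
J(w, P) = 1/2
S = 169/14 (S = -(1/(-14) - 12) = -(-1/14 - 12) = -1*(-169/14) = 169/14 ≈ 12.071)
(-51 + J(-18, -1))/(S - 145) = (-51 + 1/2)/(169/14 - 145) = -101/(2*(-1861/14)) = -101/2*(-14/1861) = 707/1861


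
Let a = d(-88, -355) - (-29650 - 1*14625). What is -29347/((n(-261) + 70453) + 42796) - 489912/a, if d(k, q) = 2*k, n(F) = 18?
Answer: -469297817/41280673 ≈ -11.368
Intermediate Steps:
a = 44099 (a = 2*(-88) - (-29650 - 1*14625) = -176 - (-29650 - 14625) = -176 - 1*(-44275) = -176 + 44275 = 44099)
-29347/((n(-261) + 70453) + 42796) - 489912/a = -29347/((18 + 70453) + 42796) - 489912/44099 = -29347/(70471 + 42796) - 489912*1/44099 = -29347/113267 - 489912/44099 = -469297817/41280673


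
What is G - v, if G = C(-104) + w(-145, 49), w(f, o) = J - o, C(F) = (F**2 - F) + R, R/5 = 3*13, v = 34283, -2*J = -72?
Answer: -23181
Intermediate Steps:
J = 36 (J = -1/2*(-72) = 36)
R = 195 (R = 5*(3*13) = 5*39 = 195)
C(F) = 195 + F**2 - F (C(F) = (F**2 - F) + 195 = 195 + F**2 - F)
w(f, o) = 36 - o
G = 11102 (G = (195 + (-104)**2 - 1*(-104)) + (36 - 1*49) = (195 + 10816 + 104) + (36 - 49) = 11115 - 13 = 11102)
G - v = 11102 - 1*34283 = 11102 - 34283 = -23181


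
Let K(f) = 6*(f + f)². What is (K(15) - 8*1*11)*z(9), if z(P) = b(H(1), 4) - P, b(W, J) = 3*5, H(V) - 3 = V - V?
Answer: 31872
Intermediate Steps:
H(V) = 3 (H(V) = 3 + (V - V) = 3 + 0 = 3)
b(W, J) = 15
K(f) = 24*f² (K(f) = 6*(2*f)² = 6*(4*f²) = 24*f²)
z(P) = 15 - P
(K(15) - 8*1*11)*z(9) = (24*15² - 8*1*11)*(15 - 1*9) = (24*225 - 8*11)*(15 - 9) = (5400 - 88)*6 = 5312*6 = 31872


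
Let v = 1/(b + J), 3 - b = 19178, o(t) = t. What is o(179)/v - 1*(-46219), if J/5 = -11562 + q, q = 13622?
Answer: -1542406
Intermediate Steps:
J = 10300 (J = 5*(-11562 + 13622) = 5*2060 = 10300)
b = -19175 (b = 3 - 1*19178 = 3 - 19178 = -19175)
v = -1/8875 (v = 1/(-19175 + 10300) = 1/(-8875) = -1/8875 ≈ -0.00011268)
o(179)/v - 1*(-46219) = 179/(-1/8875) - 1*(-46219) = 179*(-8875) + 46219 = -1588625 + 46219 = -1542406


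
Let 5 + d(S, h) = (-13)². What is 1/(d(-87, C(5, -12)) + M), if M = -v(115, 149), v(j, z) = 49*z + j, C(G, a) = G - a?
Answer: -1/7252 ≈ -0.00013789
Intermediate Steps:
v(j, z) = j + 49*z
d(S, h) = 164 (d(S, h) = -5 + (-13)² = -5 + 169 = 164)
M = -7416 (M = -(115 + 49*149) = -(115 + 7301) = -1*7416 = -7416)
1/(d(-87, C(5, -12)) + M) = 1/(164 - 7416) = 1/(-7252) = -1/7252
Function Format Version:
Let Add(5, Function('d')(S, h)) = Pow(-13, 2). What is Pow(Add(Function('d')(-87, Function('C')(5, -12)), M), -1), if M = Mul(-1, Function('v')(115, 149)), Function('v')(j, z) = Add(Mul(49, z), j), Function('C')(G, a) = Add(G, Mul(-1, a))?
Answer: Rational(-1, 7252) ≈ -0.00013789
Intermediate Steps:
Function('v')(j, z) = Add(j, Mul(49, z))
Function('d')(S, h) = 164 (Function('d')(S, h) = Add(-5, Pow(-13, 2)) = Add(-5, 169) = 164)
M = -7416 (M = Mul(-1, Add(115, Mul(49, 149))) = Mul(-1, Add(115, 7301)) = Mul(-1, 7416) = -7416)
Pow(Add(Function('d')(-87, Function('C')(5, -12)), M), -1) = Pow(Add(164, -7416), -1) = Pow(-7252, -1) = Rational(-1, 7252)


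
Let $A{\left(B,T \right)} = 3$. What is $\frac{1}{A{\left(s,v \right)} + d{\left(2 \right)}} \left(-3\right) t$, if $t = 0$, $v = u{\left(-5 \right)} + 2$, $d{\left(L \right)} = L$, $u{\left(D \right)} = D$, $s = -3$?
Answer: $0$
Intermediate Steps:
$v = -3$ ($v = -5 + 2 = -3$)
$\frac{1}{A{\left(s,v \right)} + d{\left(2 \right)}} \left(-3\right) t = \frac{1}{3 + 2} \left(-3\right) 0 = \frac{1}{5} \left(-3\right) 0 = \left(- \frac{3}{5}\right) 0 = 0$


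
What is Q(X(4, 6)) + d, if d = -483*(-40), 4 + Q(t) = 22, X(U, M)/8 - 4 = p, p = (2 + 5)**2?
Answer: 19338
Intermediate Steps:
p = 49 (p = 7**2 = 49)
X(U, M) = 424 (X(U, M) = 32 + 8*49 = 32 + 392 = 424)
Q(t) = 18 (Q(t) = -4 + 22 = 18)
d = 19320
Q(X(4, 6)) + d = 18 + 19320 = 19338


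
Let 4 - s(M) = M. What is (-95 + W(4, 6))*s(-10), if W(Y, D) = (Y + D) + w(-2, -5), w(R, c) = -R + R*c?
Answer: -1022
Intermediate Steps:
s(M) = 4 - M
W(Y, D) = 12 + D + Y (W(Y, D) = (Y + D) - 2*(-1 - 5) = (D + Y) - 2*(-6) = (D + Y) + 12 = 12 + D + Y)
(-95 + W(4, 6))*s(-10) = (-95 + (12 + 6 + 4))*(4 - 1*(-10)) = (-95 + 22)*(4 + 10) = -73*14 = -1022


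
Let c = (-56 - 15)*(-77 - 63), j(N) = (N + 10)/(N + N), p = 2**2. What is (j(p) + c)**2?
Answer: 1581414289/16 ≈ 9.8838e+7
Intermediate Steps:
p = 4
j(N) = (10 + N)/(2*N) (j(N) = (10 + N)/((2*N)) = (10 + N)*(1/(2*N)) = (10 + N)/(2*N))
c = 9940 (c = -71*(-140) = 9940)
(j(p) + c)**2 = ((1/2)*(10 + 4)/4 + 9940)**2 = ((1/2)*(1/4)*14 + 9940)**2 = (7/4 + 9940)**2 = (39767/4)**2 = 1581414289/16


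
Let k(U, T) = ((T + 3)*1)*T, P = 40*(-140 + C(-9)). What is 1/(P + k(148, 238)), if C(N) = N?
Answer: 1/51398 ≈ 1.9456e-5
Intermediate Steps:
P = -5960 (P = 40*(-140 - 9) = 40*(-149) = -5960)
k(U, T) = T*(3 + T) (k(U, T) = ((3 + T)*1)*T = (3 + T)*T = T*(3 + T))
1/(P + k(148, 238)) = 1/(-5960 + 238*(3 + 238)) = 1/(-5960 + 238*241) = 1/(-5960 + 57358) = 1/51398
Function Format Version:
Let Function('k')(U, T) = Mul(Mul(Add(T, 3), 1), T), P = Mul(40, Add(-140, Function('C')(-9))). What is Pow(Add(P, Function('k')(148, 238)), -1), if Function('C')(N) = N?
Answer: Rational(1, 51398) ≈ 1.9456e-5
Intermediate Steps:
P = -5960 (P = Mul(40, Add(-140, -9)) = Mul(40, -149) = -5960)
Function('k')(U, T) = Mul(T, Add(3, T)) (Function('k')(U, T) = Mul(Mul(Add(3, T), 1), T) = Mul(Add(3, T), T) = Mul(T, Add(3, T)))
Pow(Add(P, Function('k')(148, 238)), -1) = Pow(Add(-5960, Mul(238, Add(3, 238))), -1) = Pow(Add(-5960, Mul(238, 241)), -1) = Pow(Add(-5960, 57358), -1) = Pow(51398, -1) = Rational(1, 51398)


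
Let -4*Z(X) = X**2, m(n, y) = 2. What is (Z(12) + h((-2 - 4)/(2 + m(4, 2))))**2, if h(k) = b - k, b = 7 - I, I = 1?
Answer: 3249/4 ≈ 812.25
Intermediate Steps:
b = 6 (b = 7 - 1*1 = 7 - 1 = 6)
h(k) = 6 - k
Z(X) = -X**2/4
(Z(12) + h((-2 - 4)/(2 + m(4, 2))))**2 = (-1/4*12**2 + (6 - (-2 - 4)/(2 + 2)))**2 = (-1/4*144 + (6 - (-6)/4))**2 = (-36 + (6 - (-6)/4))**2 = (-36 + (6 - 1*(-3/2)))**2 = (-36 + (6 + 3/2))**2 = (-36 + 15/2)**2 = (-57/2)**2 = 3249/4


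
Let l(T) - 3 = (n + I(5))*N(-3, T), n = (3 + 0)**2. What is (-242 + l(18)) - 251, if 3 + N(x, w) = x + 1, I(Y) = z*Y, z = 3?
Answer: -610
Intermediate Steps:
I(Y) = 3*Y
N(x, w) = -2 + x (N(x, w) = -3 + (x + 1) = -3 + (1 + x) = -2 + x)
n = 9 (n = 3**2 = 9)
l(T) = -117 (l(T) = 3 + (9 + 3*5)*(-2 - 3) = 3 + (9 + 15)*(-5) = 3 + 24*(-5) = 3 - 120 = -117)
(-242 + l(18)) - 251 = (-242 - 117) - 251 = -359 - 251 = -610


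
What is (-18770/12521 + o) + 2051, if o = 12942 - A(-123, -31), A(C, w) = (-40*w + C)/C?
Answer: 23102141666/1540083 ≈ 15001.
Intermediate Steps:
A(C, w) = (C - 40*w)/C
o = 1592983/123 (o = 12942 - (-123 - 40*(-31))/(-123) = 12942 - (-1)*(-123 + 1240)/123 = 12942 - (-1)*1117/123 = 12942 - 1*(-1117/123) = 12942 + 1117/123 = 1592983/123 ≈ 12951.)
(-18770/12521 + o) + 2051 = (-18770/12521 + 1592983/123) + 2051 = 19943431433/1540083 + 2051 = 23102141666/1540083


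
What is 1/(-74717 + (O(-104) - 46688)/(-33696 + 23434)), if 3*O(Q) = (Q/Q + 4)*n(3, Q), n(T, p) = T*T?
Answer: -10262/766699181 ≈ -1.3385e-5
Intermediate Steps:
n(T, p) = T²
O(Q) = 15 (O(Q) = ((Q/Q + 4)*3²)/3 = ((1 + 4)*9)/3 = (5*9)/3 = (⅓)*45 = 15)
1/(-74717 + (O(-104) - 46688)/(-33696 + 23434)) = 1/(-74717 + (15 - 46688)/(-33696 + 23434)) = 1/(-74717 - 46673/(-10262)) = 1/(-74717 - 46673*(-1/10262)) = 1/(-74717 + 46673/10262) = 1/(-766699181/10262) = -10262/766699181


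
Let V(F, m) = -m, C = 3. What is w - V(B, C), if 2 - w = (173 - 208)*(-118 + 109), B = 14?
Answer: -310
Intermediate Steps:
w = -313 (w = 2 - (173 - 208)*(-118 + 109) = 2 - (-35)*(-9) = 2 - 1*315 = 2 - 315 = -313)
w - V(B, C) = -313 - (-1)*3 = -313 - 1*(-3) = -313 + 3 = -310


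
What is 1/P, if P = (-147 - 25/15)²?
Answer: 9/198916 ≈ 4.5245e-5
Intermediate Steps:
P = 198916/9 (P = (-147 - 25*1/15)² = (-147 - 5/3)² = (-446/3)² = 198916/9 ≈ 22102.)
1/P = 1/(198916/9) = 9/198916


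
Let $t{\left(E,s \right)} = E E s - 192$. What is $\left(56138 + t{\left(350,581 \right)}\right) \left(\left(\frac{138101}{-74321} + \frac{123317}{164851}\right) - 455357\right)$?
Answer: $- \frac{397383358418038723163486}{12251891171} \approx -3.2434 \cdot 10^{13}$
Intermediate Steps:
$t{\left(E,s \right)} = -192 + s E^{2}$ ($t{\left(E,s \right)} = E^{2} s - 192 = s E^{2} - 192 = -192 + s E^{2}$)
$\left(56138 + t{\left(350,581 \right)}\right) \left(\left(\frac{138101}{-74321} + \frac{123317}{164851}\right) - 455357\right) = \left(56138 - \left(192 - 581 \cdot 350^{2}\right)\right) \left(\left(\frac{138101}{-74321} + \frac{123317}{164851}\right) - 455357\right) = \left(56138 + \left(-192 + 581 \cdot 122500\right)\right) \left(\left(138101 \left(- \frac{1}{74321}\right) + 123317 \cdot \frac{1}{164851}\right) - 455357\right) = \left(56138 + \left(-192 + 71172500\right)\right) \left(\left(- \frac{138101}{74321} + \frac{123317}{164851}\right) - 455357\right) = \left(56138 + 71172308\right) \left(- \frac{13601045194}{12251891171} - 455357\right) = 71228446 \left(- \frac{5578998008998241}{12251891171}\right) = - \frac{397383358418038723163486}{12251891171}$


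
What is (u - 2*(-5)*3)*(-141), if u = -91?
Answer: 8601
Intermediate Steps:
(u - 2*(-5)*3)*(-141) = (-91 - 2*(-5)*3)*(-141) = (-91 + 10*3)*(-141) = (-91 + 30)*(-141) = -61*(-141) = 8601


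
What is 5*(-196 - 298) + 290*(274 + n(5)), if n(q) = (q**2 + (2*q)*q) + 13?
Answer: 102510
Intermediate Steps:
n(q) = 13 + 3*q**2 (n(q) = (q**2 + 2*q**2) + 13 = 3*q**2 + 13 = 13 + 3*q**2)
5*(-196 - 298) + 290*(274 + n(5)) = 5*(-196 - 298) + 290*(274 + (13 + 3*5**2)) = 5*(-494) + 290*(274 + (13 + 3*25)) = -2470 + 290*(274 + (13 + 75)) = -2470 + 290*(274 + 88) = -2470 + 290*362 = -2470 + 104980 = 102510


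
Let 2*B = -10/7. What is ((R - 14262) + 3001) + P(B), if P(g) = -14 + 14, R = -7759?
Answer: -19020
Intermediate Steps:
B = -5/7 (B = (-10/7)/2 = ((1/7)*(-10))/2 = (1/2)*(-10/7) = -5/7 ≈ -0.71429)
P(g) = 0
((R - 14262) + 3001) + P(B) = ((-7759 - 14262) + 3001) + 0 = (-22021 + 3001) + 0 = -19020 + 0 = -19020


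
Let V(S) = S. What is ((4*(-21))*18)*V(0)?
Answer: 0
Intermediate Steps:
((4*(-21))*18)*V(0) = ((4*(-21))*18)*0 = -84*18*0 = -1512*0 = 0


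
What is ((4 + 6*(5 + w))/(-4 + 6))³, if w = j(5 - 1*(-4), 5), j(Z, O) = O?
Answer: 32768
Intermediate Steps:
w = 5
((4 + 6*(5 + w))/(-4 + 6))³ = ((4 + 6*(5 + 5))/(-4 + 6))³ = ((4 + 6*10)/2)³ = ((4 + 60)*(½))³ = (64*(½))³ = 32³ = 32768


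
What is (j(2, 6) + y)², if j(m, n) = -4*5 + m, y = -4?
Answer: 484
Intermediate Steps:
j(m, n) = -20 + m
(j(2, 6) + y)² = ((-20 + 2) - 4)² = (-18 - 4)² = (-22)² = 484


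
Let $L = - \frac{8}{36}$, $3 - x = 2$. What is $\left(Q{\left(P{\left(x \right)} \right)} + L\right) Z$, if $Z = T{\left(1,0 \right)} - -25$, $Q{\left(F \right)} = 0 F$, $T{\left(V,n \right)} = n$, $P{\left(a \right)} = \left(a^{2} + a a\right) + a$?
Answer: $- \frac{50}{9} \approx -5.5556$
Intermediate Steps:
$x = 1$ ($x = 3 - 2 = 1$)
$P{\left(a \right)} = a + 2 a^{2}$ ($P{\left(a \right)} = \left(a^{2} + a^{2}\right) + a = 2 a^{2} + a = a + 2 a^{2}$)
$Q{\left(F \right)} = 0$
$Z = 25$ ($Z = 0 - -25 = 0 + 25 = 25$)
$L = - \frac{2}{9}$ ($L = \left(-8\right) \frac{1}{36} = - \frac{2}{9} \approx -0.22222$)
$\left(Q{\left(P{\left(x \right)} \right)} + L\right) Z = \left(0 - \frac{2}{9}\right) 25 = \left(- \frac{2}{9}\right) 25 = - \frac{50}{9}$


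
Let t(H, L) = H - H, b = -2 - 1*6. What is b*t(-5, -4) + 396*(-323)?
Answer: -127908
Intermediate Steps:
b = -8 (b = -2 - 6 = -8)
t(H, L) = 0
b*t(-5, -4) + 396*(-323) = -8*0 + 396*(-323) = 0 - 127908 = -127908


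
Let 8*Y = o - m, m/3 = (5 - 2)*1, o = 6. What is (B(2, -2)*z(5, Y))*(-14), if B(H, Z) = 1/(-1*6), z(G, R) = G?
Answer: 35/3 ≈ 11.667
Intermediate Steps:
m = 9 (m = 3*((5 - 2)*1) = 3*(3*1) = 3*3 = 9)
Y = -3/8 (Y = (6 - 1*9)/8 = (6 - 9)/8 = (⅛)*(-3) = -3/8 ≈ -0.37500)
B(H, Z) = -⅙ (B(H, Z) = 1/(-6) = -⅙)
(B(2, -2)*z(5, Y))*(-14) = -⅙*5*(-14) = -⅚*(-14) = 35/3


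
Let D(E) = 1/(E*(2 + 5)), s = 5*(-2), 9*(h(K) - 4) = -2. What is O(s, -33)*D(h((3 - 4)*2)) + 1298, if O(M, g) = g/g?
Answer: 308933/238 ≈ 1298.0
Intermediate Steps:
h(K) = 34/9 (h(K) = 4 + (⅑)*(-2) = 4 - 2/9 = 34/9)
s = -10
O(M, g) = 1
D(E) = 1/(7*E) (D(E) = 1/(E*7) = 1/(7*E))
O(s, -33)*D(h((3 - 4)*2)) + 1298 = 1*(1/(7*(34/9))) + 1298 = 1*((⅐)*(9/34)) + 1298 = 1*(9/238) + 1298 = 9/238 + 1298 = 308933/238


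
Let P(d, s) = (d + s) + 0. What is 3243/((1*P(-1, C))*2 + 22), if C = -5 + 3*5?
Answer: 3243/40 ≈ 81.075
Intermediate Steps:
C = 10 (C = -5 + 15 = 10)
P(d, s) = d + s
3243/((1*P(-1, C))*2 + 22) = 3243/((1*(-1 + 10))*2 + 22) = 3243/((1*9)*2 + 22) = 3243/(9*2 + 22) = 3243/(18 + 22) = 3243/40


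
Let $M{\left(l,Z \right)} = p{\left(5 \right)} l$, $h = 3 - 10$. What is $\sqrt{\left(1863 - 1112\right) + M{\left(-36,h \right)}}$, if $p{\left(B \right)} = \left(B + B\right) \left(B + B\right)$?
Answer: $i \sqrt{2849} \approx 53.376 i$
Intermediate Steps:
$p{\left(B \right)} = 4 B^{2}$ ($p{\left(B \right)} = 2 B 2 B = 4 B^{2}$)
$h = -7$ ($h = 3 - 10 = -7$)
$M{\left(l,Z \right)} = 100 l$ ($M{\left(l,Z \right)} = 4 \cdot 5^{2} l = 4 \cdot 25 l = 100 l$)
$\sqrt{\left(1863 - 1112\right) + M{\left(-36,h \right)}} = \sqrt{\left(1863 - 1112\right) + 100 \left(-36\right)} = \sqrt{751 - 3600} = \sqrt{-2849} = i \sqrt{2849}$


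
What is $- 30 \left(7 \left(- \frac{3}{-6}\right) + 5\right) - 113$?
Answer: $-368$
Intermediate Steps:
$- 30 \left(7 \left(- \frac{3}{-6}\right) + 5\right) - 113 = - 30 \left(7 \left(\left(-3\right) \left(- \frac{1}{6}\right)\right) + 5\right) - 113 = - 30 \left(7 \cdot \frac{1}{2} + 5\right) - 113 = - 30 \left(\frac{7}{2} + 5\right) - 113 = \left(-30\right) \frac{17}{2} - 113 = -255 - 113 = -368$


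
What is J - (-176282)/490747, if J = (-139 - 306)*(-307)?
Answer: 67043577687/490747 ≈ 1.3662e+5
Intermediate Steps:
J = 136615 (J = -445*(-307) = 136615)
J - (-176282)/490747 = 136615 - (-176282)/490747 = 136615 - 1*(-176282/490747) = 136615 + 176282/490747 = 67043577687/490747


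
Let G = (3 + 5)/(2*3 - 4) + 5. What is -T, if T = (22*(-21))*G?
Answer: 4158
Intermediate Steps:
G = 9 (G = 8/(6 - 4) + 5 = 8/2 + 5 = 8*(½) + 5 = 4 + 5 = 9)
T = -4158 (T = (22*(-21))*9 = -462*9 = -4158)
-T = -1*(-4158) = 4158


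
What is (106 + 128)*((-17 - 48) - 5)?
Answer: -16380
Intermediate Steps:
(106 + 128)*((-17 - 48) - 5) = 234*(-65 - 5) = 234*(-70) = -16380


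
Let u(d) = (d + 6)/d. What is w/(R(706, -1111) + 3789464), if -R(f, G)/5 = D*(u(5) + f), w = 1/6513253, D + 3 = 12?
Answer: 1/24474166906535 ≈ 4.0859e-14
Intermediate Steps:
D = 9 (D = -3 + 12 = 9)
u(d) = (6 + d)/d
w = 1/6513253 ≈ 1.5353e-7
R(f, G) = -99 - 45*f (R(f, G) = -45*((6 + 5)/5 + f) = -45*((⅕)*11 + f) = -45*(11/5 + f) = -5*(99/5 + 9*f) = -99 - 45*f)
w/(R(706, -1111) + 3789464) = 1/(6513253*((-99 - 45*706) + 3789464)) = 1/(6513253*((-99 - 31770) + 3789464)) = 1/(6513253*(-31869 + 3789464)) = (1/6513253)/3757595 = (1/6513253)*(1/3757595) = 1/24474166906535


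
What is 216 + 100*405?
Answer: 40716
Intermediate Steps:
216 + 100*405 = 216 + 40500 = 40716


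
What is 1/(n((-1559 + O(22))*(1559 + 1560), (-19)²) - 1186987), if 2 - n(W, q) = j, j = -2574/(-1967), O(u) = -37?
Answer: -1967/2334802069 ≈ -8.4247e-7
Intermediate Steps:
j = 2574/1967 (j = -2574*(-1/1967) = 2574/1967 ≈ 1.3086)
n(W, q) = 1360/1967 (n(W, q) = 2 - 1*2574/1967 = 2 - 2574/1967 = 1360/1967)
1/(n((-1559 + O(22))*(1559 + 1560), (-19)²) - 1186987) = 1/(1360/1967 - 1186987) = 1/(-2334802069/1967) = -1967/2334802069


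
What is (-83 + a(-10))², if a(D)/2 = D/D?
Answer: 6561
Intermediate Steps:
a(D) = 2 (a(D) = 2*(D/D) = 2*1 = 2)
(-83 + a(-10))² = (-83 + 2)² = (-81)² = 6561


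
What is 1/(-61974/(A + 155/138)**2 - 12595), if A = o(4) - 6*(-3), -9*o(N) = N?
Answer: -5436299/69435830969 ≈ -7.8292e-5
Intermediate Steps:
o(N) = -N/9
A = 158/9 (A = -1/9*4 - 6*(-3) = -4/9 + 18 = 158/9 ≈ 17.556)
1/(-61974/(A + 155/138)**2 - 12595) = 1/(-61974/(158/9 + 155/138)**2 - 12595) = 1/(-61974/((7733/414)**2) - 12595) = 1/(-61974/59799289/171396 - 12595) = 1/(-61974*171396/59799289 - 12595) = 1/(-965645064/5436299 - 12595) = 1/(-69435830969/5436299) = -5436299/69435830969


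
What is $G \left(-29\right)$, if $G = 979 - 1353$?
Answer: $10846$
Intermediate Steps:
$G = -374$ ($G = 979 - 1353 = -374$)
$G \left(-29\right) = \left(-374\right) \left(-29\right) = 10846$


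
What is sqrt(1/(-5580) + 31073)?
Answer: sqrt(26875037545)/930 ≈ 176.28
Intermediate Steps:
sqrt(1/(-5580) + 31073) = sqrt(-1/5580 + 31073) = sqrt(173387339/5580) = sqrt(26875037545)/930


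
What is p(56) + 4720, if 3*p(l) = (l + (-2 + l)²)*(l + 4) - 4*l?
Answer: 192256/3 ≈ 64085.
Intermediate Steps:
p(l) = -4*l/3 + (4 + l)*(l + (-2 + l)²)/3 (p(l) = ((l + (-2 + l)²)*(l + 4) - 4*l)/3 = ((l + (-2 + l)²)*(4 + l) - 4*l)/3 = ((4 + l)*(l + (-2 + l)²) - 4*l)/3 = (-4*l + (4 + l)*(l + (-2 + l)²))/3 = -4*l/3 + (4 + l)*(l + (-2 + l)²)/3)
p(56) + 4720 = (16/3 - 4*56 + (⅓)*56² + (⅓)*56³) + 4720 = (16/3 - 224 + (⅓)*3136 + (⅓)*175616) + 4720 = (16/3 - 224 + 3136/3 + 175616/3) + 4720 = 178096/3 + 4720 = 192256/3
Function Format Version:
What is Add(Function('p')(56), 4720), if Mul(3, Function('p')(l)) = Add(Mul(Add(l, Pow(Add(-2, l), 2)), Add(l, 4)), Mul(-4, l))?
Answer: Rational(192256, 3) ≈ 64085.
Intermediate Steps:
Function('p')(l) = Add(Mul(Rational(-4, 3), l), Mul(Rational(1, 3), Add(4, l), Add(l, Pow(Add(-2, l), 2)))) (Function('p')(l) = Mul(Rational(1, 3), Add(Mul(Add(l, Pow(Add(-2, l), 2)), Add(l, 4)), Mul(-4, l))) = Mul(Rational(1, 3), Add(Mul(Add(l, Pow(Add(-2, l), 2)), Add(4, l)), Mul(-4, l))) = Mul(Rational(1, 3), Add(Mul(Add(4, l), Add(l, Pow(Add(-2, l), 2))), Mul(-4, l))) = Mul(Rational(1, 3), Add(Mul(-4, l), Mul(Add(4, l), Add(l, Pow(Add(-2, l), 2))))) = Add(Mul(Rational(-4, 3), l), Mul(Rational(1, 3), Add(4, l), Add(l, Pow(Add(-2, l), 2)))))
Add(Function('p')(56), 4720) = Add(Add(Rational(16, 3), Mul(-4, 56), Mul(Rational(1, 3), Pow(56, 2)), Mul(Rational(1, 3), Pow(56, 3))), 4720) = Add(Add(Rational(16, 3), -224, Mul(Rational(1, 3), 3136), Mul(Rational(1, 3), 175616)), 4720) = Add(Add(Rational(16, 3), -224, Rational(3136, 3), Rational(175616, 3)), 4720) = Add(Rational(178096, 3), 4720) = Rational(192256, 3)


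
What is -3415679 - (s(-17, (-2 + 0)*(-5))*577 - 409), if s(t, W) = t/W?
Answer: -34142891/10 ≈ -3.4143e+6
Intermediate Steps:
-3415679 - (s(-17, (-2 + 0)*(-5))*577 - 409) = -3415679 - (-17*(-1/(5*(-2 + 0)))*577 - 409) = -3415679 - (-17/((-2*(-5)))*577 - 409) = -3415679 - (-17/10*577 - 409) = -3415679 - (-9809/10 - 409) = -3415679 - 1*(-13899/10) = -3415679 + 13899/10 = -34142891/10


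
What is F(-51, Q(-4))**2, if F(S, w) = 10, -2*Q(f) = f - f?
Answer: 100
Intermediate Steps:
Q(f) = 0 (Q(f) = -(f - f)/2 = -1/2*0 = 0)
F(-51, Q(-4))**2 = 10**2 = 100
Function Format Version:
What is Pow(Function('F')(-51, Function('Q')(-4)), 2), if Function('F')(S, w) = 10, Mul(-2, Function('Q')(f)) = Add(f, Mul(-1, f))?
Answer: 100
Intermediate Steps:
Function('Q')(f) = 0 (Function('Q')(f) = Mul(Rational(-1, 2), Add(f, Mul(-1, f))) = Mul(Rational(-1, 2), 0) = 0)
Pow(Function('F')(-51, Function('Q')(-4)), 2) = Pow(10, 2) = 100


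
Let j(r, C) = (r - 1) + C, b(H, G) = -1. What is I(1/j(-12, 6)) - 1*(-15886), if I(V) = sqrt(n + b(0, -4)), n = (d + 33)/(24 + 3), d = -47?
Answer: 15886 + I*sqrt(123)/9 ≈ 15886.0 + 1.2323*I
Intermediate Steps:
n = -14/27 (n = (-47 + 33)/(24 + 3) = -14/27 ≈ -0.51852)
j(r, C) = -1 + C + r (j(r, C) = (-1 + r) + C = -1 + C + r)
I(V) = I*sqrt(123)/9 (I(V) = sqrt(-14/27 - 1) = sqrt(-41/27) = I*sqrt(123)/9)
I(1/j(-12, 6)) - 1*(-15886) = I*sqrt(123)/9 - 1*(-15886) = I*sqrt(123)/9 + 15886 = 15886 + I*sqrt(123)/9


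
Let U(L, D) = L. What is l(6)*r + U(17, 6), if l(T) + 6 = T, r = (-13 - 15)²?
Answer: 17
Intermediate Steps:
r = 784 (r = (-28)² = 784)
l(T) = -6 + T
l(6)*r + U(17, 6) = (-6 + 6)*784 + 17 = 0*784 + 17 = 0 + 17 = 17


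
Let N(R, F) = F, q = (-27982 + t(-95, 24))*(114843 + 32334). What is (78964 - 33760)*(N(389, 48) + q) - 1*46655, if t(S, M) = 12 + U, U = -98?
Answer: -186736096160207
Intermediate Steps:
t(S, M) = -86 (t(S, M) = 12 - 98 = -86)
q = -4130964036 (q = (-27982 - 86)*(114843 + 32334) = -28068*147177 = -4130964036)
(78964 - 33760)*(N(389, 48) + q) - 1*46655 = (78964 - 33760)*(48 - 4130964036) - 1*46655 = 45204*(-4130963988) - 46655 = -186736096113552 - 46655 = -186736096160207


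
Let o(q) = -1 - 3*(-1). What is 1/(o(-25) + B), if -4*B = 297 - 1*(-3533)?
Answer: -2/1911 ≈ -0.0010466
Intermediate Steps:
o(q) = 2 (o(q) = -1 + 3 = 2)
B = -1915/2 (B = -(297 - 1*(-3533))/4 = -(297 + 3533)/4 = -¼*3830 = -1915/2 ≈ -957.50)
1/(o(-25) + B) = 1/(2 - 1915/2) = 1/(-1911/2) = -2/1911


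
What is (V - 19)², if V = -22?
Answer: 1681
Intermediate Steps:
(V - 19)² = (-22 - 19)² = (-41)² = 1681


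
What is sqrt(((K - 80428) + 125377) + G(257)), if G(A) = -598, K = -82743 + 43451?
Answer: sqrt(5059) ≈ 71.127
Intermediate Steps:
K = -39292
sqrt(((K - 80428) + 125377) + G(257)) = sqrt(((-39292 - 80428) + 125377) - 598) = sqrt((-119720 + 125377) - 598) = sqrt(5657 - 598) = sqrt(5059)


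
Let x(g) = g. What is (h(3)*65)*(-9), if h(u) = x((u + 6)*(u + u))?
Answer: -31590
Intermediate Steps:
h(u) = 2*u*(6 + u) (h(u) = (u + 6)*(u + u) = (6 + u)*(2*u) = 2*u*(6 + u))
(h(3)*65)*(-9) = ((2*3*(6 + 3))*65)*(-9) = ((2*3*9)*65)*(-9) = (54*65)*(-9) = 3510*(-9) = -31590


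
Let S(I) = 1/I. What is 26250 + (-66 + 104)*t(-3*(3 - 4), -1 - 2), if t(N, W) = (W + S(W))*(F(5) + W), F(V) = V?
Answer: 77990/3 ≈ 25997.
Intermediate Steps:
S(I) = 1/I
t(N, W) = (5 + W)*(W + 1/W) (t(N, W) = (W + 1/W)*(5 + W) = (5 + W)*(W + 1/W))
26250 + (-66 + 104)*t(-3*(3 - 4), -1 - 2) = 26250 + (-66 + 104)*(1 + (-1 - 2)² + 5*(-1 - 2) + 5/(-1 - 2)) = 26250 + 38*(1 + (-3)² + 5*(-3) + 5/(-3)) = 26250 + 38*(1 + 9 - 15 + 5*(-⅓)) = 26250 + 38*(1 + 9 - 15 - 5/3) = 26250 + 38*(-20/3) = 26250 - 760/3 = 77990/3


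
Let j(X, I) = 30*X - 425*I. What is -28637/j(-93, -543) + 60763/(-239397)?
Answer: -2300962716/6064325005 ≈ -0.37943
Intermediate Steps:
j(X, I) = -425*I + 30*X
-28637/j(-93, -543) + 60763/(-239397) = -28637/(-425*(-543) + 30*(-93)) + 60763/(-239397) = -28637/(230775 - 2790) + 60763*(-1/239397) = -28637/227985 - 60763/239397 = -2300962716/6064325005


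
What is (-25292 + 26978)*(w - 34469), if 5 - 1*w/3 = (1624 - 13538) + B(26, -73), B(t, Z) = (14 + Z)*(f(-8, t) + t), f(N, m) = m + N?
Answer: 15302136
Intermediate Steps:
f(N, m) = N + m
B(t, Z) = (-8 + 2*t)*(14 + Z) (B(t, Z) = (14 + Z)*((-8 + t) + t) = (14 + Z)*(-8 + 2*t) = (-8 + 2*t)*(14 + Z))
w = 43545 (w = 15 - 3*((1624 - 13538) + (-112 + 28*26 - 73*26 - 73*(-8 + 26))) = 15 - 3*(-11914 + (-112 + 728 - 1898 - 73*18)) = 15 - 3*(-11914 + (-112 + 728 - 1898 - 1314)) = 15 - 3*(-11914 - 2596) = 15 - 3*(-14510) = 15 + 43530 = 43545)
(-25292 + 26978)*(w - 34469) = (-25292 + 26978)*(43545 - 34469) = 1686*9076 = 15302136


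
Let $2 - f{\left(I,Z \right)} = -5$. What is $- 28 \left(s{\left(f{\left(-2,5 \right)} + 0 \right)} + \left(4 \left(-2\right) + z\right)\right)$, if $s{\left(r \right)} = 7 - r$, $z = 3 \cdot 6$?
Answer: $-280$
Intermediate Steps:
$f{\left(I,Z \right)} = 7$ ($f{\left(I,Z \right)} = 2 - -5 = 2 + 5 = 7$)
$z = 18$
$- 28 \left(s{\left(f{\left(-2,5 \right)} + 0 \right)} + \left(4 \left(-2\right) + z\right)\right) = - 28 \left(\left(7 - \left(7 + 0\right)\right) + \left(4 \left(-2\right) + 18\right)\right) = - 28 \left(\left(7 - 7\right) + \left(-8 + 18\right)\right) = - 28 \left(\left(7 - 7\right) + 10\right) = - 28 \left(0 + 10\right) = \left(-28\right) 10 = -280$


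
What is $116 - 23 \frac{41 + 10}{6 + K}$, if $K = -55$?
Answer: $\frac{6857}{49} \approx 139.94$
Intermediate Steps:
$116 - 23 \frac{41 + 10}{6 + K} = 116 - 23 \frac{41 + 10}{6 - 55} = 116 - 23 \frac{51}{-49} = 116 - 23 \cdot 51 \left(- \frac{1}{49}\right) = 116 - - \frac{1173}{49} = 116 + \frac{1173}{49} = \frac{6857}{49}$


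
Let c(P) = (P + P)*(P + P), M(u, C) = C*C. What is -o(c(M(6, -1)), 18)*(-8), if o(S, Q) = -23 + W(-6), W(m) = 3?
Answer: -160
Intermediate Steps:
M(u, C) = C²
c(P) = 4*P² (c(P) = (2*P)*(2*P) = 4*P²)
o(S, Q) = -20 (o(S, Q) = -23 + 3 = -20)
-o(c(M(6, -1)), 18)*(-8) = -1*(-20)*(-8) = 20*(-8) = -160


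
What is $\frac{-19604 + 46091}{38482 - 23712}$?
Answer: $\frac{26487}{14770} \approx 1.7933$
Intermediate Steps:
$\frac{-19604 + 46091}{38482 - 23712} = \frac{26487}{14770}$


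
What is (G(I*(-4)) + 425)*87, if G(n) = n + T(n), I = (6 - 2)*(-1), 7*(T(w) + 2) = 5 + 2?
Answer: 38280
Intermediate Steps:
T(w) = -1 (T(w) = -2 + (5 + 2)/7 = -2 + (1/7)*7 = -2 + 1 = -1)
I = -4 (I = 4*(-1) = -4)
G(n) = -1 + n (G(n) = n - 1 = -1 + n)
(G(I*(-4)) + 425)*87 = ((-1 - 4*(-4)) + 425)*87 = ((-1 + 16) + 425)*87 = (15 + 425)*87 = 440*87 = 38280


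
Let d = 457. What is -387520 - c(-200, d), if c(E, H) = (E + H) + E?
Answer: -387577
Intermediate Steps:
c(E, H) = H + 2*E
-387520 - c(-200, d) = -387520 - (457 + 2*(-200)) = -387520 - (457 - 400) = -387520 - 1*57 = -387520 - 57 = -387577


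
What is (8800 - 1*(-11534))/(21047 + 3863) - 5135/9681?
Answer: 34470302/120576855 ≈ 0.28588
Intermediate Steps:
(8800 - 1*(-11534))/(21047 + 3863) - 5135/9681 = (8800 + 11534)/24910 - 5135*1/9681 = 20334*(1/24910) - 5135/9681 = 10167/12455 - 5135/9681 = 34470302/120576855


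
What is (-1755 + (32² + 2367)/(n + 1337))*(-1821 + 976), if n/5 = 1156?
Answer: 10551467680/7117 ≈ 1.4826e+6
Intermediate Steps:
n = 5780 (n = 5*1156 = 5780)
(-1755 + (32² + 2367)/(n + 1337))*(-1821 + 976) = (-1755 + (32² + 2367)/(5780 + 1337))*(-1821 + 976) = (-1755 + (1024 + 2367)/7117)*(-845) = (-1755 + 3391*(1/7117))*(-845) = (-1755 + 3391/7117)*(-845) = -12486944/7117*(-845) = 10551467680/7117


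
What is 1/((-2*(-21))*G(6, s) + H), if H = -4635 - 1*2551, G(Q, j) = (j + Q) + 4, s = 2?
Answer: -1/6682 ≈ -0.00014966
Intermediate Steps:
G(Q, j) = 4 + Q + j (G(Q, j) = (Q + j) + 4 = 4 + Q + j)
H = -7186 (H = -4635 - 2551 = -7186)
1/((-2*(-21))*G(6, s) + H) = 1/((-2*(-21))*(4 + 6 + 2) - 7186) = 1/(42*12 - 7186) = 1/(504 - 7186) = 1/(-6682) = -1/6682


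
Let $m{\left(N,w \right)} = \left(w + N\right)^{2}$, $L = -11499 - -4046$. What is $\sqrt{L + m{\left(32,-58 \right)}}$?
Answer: $3 i \sqrt{753} \approx 82.323 i$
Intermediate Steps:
$L = -7453$ ($L = -11499 + 4046 = -7453$)
$m{\left(N,w \right)} = \left(N + w\right)^{2}$
$\sqrt{L + m{\left(32,-58 \right)}} = \sqrt{-7453 + \left(32 - 58\right)^{2}} = \sqrt{-7453 + \left(-26\right)^{2}} = \sqrt{-7453 + 676} = \sqrt{-6777} = 3 i \sqrt{753}$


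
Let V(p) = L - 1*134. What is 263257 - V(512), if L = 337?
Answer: 263054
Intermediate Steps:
V(p) = 203 (V(p) = 337 - 1*134 = 337 - 134 = 203)
263257 - V(512) = 263257 - 1*203 = 263257 - 203 = 263054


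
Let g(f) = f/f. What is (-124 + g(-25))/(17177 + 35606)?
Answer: -123/52783 ≈ -0.0023303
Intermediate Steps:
g(f) = 1
(-124 + g(-25))/(17177 + 35606) = (-124 + 1)/(17177 + 35606) = -123/52783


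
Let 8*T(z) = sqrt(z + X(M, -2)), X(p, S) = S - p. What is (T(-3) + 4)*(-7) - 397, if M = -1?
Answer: -425 - 7*I/4 ≈ -425.0 - 1.75*I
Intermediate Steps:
T(z) = sqrt(-1 + z)/8 (T(z) = sqrt(z + (-2 - 1*(-1)))/8 = sqrt(z + (-2 + 1))/8 = sqrt(z - 1)/8 = sqrt(-1 + z)/8)
(T(-3) + 4)*(-7) - 397 = (sqrt(-1 - 3)/8 + 4)*(-7) - 397 = (sqrt(-4)/8 + 4)*(-7) - 397 = ((2*I)/8 + 4)*(-7) - 397 = (I/4 + 4)*(-7) - 397 = (4 + I/4)*(-7) - 397 = (-28 - 7*I/4) - 397 = -425 - 7*I/4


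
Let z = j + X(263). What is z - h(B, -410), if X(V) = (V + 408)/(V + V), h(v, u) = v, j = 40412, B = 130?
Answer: 21189003/526 ≈ 40283.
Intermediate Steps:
X(V) = (408 + V)/(2*V) (X(V) = (408 + V)/((2*V)) = (408 + V)*(1/(2*V)) = (408 + V)/(2*V))
z = 21257383/526 (z = 40412 + (1/2)*(408 + 263)/263 = 40412 + (1/2)*(1/263)*671 = 40412 + 671/526 = 21257383/526 ≈ 40413.)
z - h(B, -410) = 21257383/526 - 1*130 = 21257383/526 - 130 = 21189003/526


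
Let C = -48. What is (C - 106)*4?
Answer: -616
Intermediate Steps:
(C - 106)*4 = (-48 - 106)*4 = -154*4 = -616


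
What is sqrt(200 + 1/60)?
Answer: sqrt(180015)/30 ≈ 14.143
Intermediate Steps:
sqrt(200 + 1/60) = sqrt(12001/60) = sqrt(180015)/30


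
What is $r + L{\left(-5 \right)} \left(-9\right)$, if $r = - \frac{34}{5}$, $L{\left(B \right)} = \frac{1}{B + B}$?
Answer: $- \frac{59}{10} \approx -5.9$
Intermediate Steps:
$L{\left(B \right)} = \frac{1}{2 B}$
$r = - \frac{34}{5}$ ($r = \left(-34\right) \frac{1}{5} = - \frac{34}{5} \approx -6.8$)
$r + L{\left(-5 \right)} \left(-9\right) = - \frac{34}{5} + \frac{1}{2 \left(-5\right)} \left(-9\right) = - \frac{34}{5} + \frac{1}{2} \left(- \frac{1}{5}\right) \left(-9\right) = - \frac{34}{5} - - \frac{9}{10} = - \frac{34}{5} + \frac{9}{10} = - \frac{59}{10}$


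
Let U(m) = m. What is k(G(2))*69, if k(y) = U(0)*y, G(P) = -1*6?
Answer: 0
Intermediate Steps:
G(P) = -6
k(y) = 0 (k(y) = 0*y = 0)
k(G(2))*69 = 0*69 = 0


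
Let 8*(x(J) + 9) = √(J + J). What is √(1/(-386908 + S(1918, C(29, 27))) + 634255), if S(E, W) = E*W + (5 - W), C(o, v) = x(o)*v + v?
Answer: √(4064179188992 - 32828404545*√58)/√(6407800 - 51759*√58) ≈ 796.40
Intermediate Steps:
x(J) = -9 + √2*√J/8 (x(J) = -9 + √(J + J)/8 = -9 + √(2*J)/8 = -9 + (√2*√J)/8 = -9 + √2*√J/8)
C(o, v) = v + v*(-9 + √2*√o/8) (C(o, v) = (-9 + √2*√o/8)*v + v = v*(-9 + √2*√o/8) + v = v + v*(-9 + √2*√o/8))
S(E, W) = 5 - W + E*W
√(1/(-386908 + S(1918, C(29, 27))) + 634255) = √(1/(-386908 + (5 - 27*(-64 + √2*√29)/8 + 1918*((⅛)*27*(-64 + √2*√29)))) + 634255) = √(1/(-386908 + (5 - 27*(-64 + √58)/8 + 1918*((⅛)*27*(-64 + √58)))) + 634255) = √(1/(-386908 + (5 - (-216 + 27*√58/8) + 1918*(-216 + 27*√58/8))) + 634255) = √(1/(-386908 + (5 + (216 - 27*√58/8) + (-414288 + 25893*√58/4))) + 634255) = √(1/(-386908 + (-414067 + 51759*√58/8)) + 634255) = √(1/(-800975 + 51759*√58/8) + 634255) = √(634255 + 1/(-800975 + 51759*√58/8))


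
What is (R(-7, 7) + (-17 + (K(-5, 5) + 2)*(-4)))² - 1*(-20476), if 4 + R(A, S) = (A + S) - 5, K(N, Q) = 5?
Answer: 23392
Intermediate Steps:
R(A, S) = -9 + A + S (R(A, S) = -4 + ((A + S) - 5) = -4 + (-5 + A + S) = -9 + A + S)
(R(-7, 7) + (-17 + (K(-5, 5) + 2)*(-4)))² - 1*(-20476) = ((-9 - 7 + 7) + (-17 + (5 + 2)*(-4)))² - 1*(-20476) = (-9 + (-17 + 7*(-4)))² + 20476 = (-9 + (-17 - 28))² + 20476 = (-9 - 45)² + 20476 = (-54)² + 20476 = 2916 + 20476 = 23392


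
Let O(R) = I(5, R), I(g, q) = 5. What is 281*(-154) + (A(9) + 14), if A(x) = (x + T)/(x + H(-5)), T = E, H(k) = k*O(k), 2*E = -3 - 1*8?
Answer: -1384327/32 ≈ -43260.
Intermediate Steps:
O(R) = 5
E = -11/2 (E = (-3 - 1*8)/2 = (-3 - 8)/2 = (1/2)*(-11) = -11/2 ≈ -5.5000)
H(k) = 5*k (H(k) = k*5 = 5*k)
T = -11/2 ≈ -5.5000
A(x) = (-11/2 + x)/(-25 + x) (A(x) = (x - 11/2)/(x + 5*(-5)) = (-11/2 + x)/(x - 25) = (-11/2 + x)/(-25 + x))
281*(-154) + (A(9) + 14) = 281*(-154) + ((-11/2 + 9)/(-25 + 9) + 14) = -43274 + ((7/2)/(-16) + 14) = -43274 + (-1/16*7/2 + 14) = -43274 + (-7/32 + 14) = -43274 + 441/32 = -1384327/32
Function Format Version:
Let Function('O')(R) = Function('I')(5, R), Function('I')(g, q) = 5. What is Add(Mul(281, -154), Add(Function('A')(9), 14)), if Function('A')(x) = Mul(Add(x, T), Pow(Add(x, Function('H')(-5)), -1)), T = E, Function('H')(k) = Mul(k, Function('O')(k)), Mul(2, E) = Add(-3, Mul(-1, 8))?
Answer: Rational(-1384327, 32) ≈ -43260.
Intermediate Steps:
Function('O')(R) = 5
E = Rational(-11, 2) (E = Mul(Rational(1, 2), Add(-3, Mul(-1, 8))) = Mul(Rational(1, 2), Add(-3, -8)) = Mul(Rational(1, 2), -11) = Rational(-11, 2) ≈ -5.5000)
Function('H')(k) = Mul(5, k) (Function('H')(k) = Mul(k, 5) = Mul(5, k))
T = Rational(-11, 2) ≈ -5.5000
Function('A')(x) = Mul(Pow(Add(-25, x), -1), Add(Rational(-11, 2), x)) (Function('A')(x) = Mul(Add(x, Rational(-11, 2)), Pow(Add(x, Mul(5, -5)), -1)) = Mul(Add(Rational(-11, 2), x), Pow(Add(x, -25), -1)) = Mul(Add(Rational(-11, 2), x), Pow(Add(-25, x), -1)) = Mul(Pow(Add(-25, x), -1), Add(Rational(-11, 2), x)))
Add(Mul(281, -154), Add(Function('A')(9), 14)) = Add(Mul(281, -154), Add(Mul(Pow(Add(-25, 9), -1), Add(Rational(-11, 2), 9)), 14)) = Add(-43274, Add(Mul(Pow(-16, -1), Rational(7, 2)), 14)) = Add(-43274, Add(Mul(Rational(-1, 16), Rational(7, 2)), 14)) = Add(-43274, Add(Rational(-7, 32), 14)) = Add(-43274, Rational(441, 32)) = Rational(-1384327, 32)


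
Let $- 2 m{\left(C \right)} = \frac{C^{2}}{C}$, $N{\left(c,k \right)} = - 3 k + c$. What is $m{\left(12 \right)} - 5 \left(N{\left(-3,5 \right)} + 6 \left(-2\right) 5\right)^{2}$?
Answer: $-30426$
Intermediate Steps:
$N{\left(c,k \right)} = c - 3 k$
$m{\left(C \right)} = - \frac{C}{2}$ ($m{\left(C \right)} = - \frac{C^{2} \frac{1}{C}}{2} = - \frac{C}{2}$)
$m{\left(12 \right)} - 5 \left(N{\left(-3,5 \right)} + 6 \left(-2\right) 5\right)^{2} = \left(- \frac{1}{2}\right) 12 - 5 \left(\left(-3 - 15\right) + 6 \left(-2\right) 5\right)^{2} = -6 - 5 \left(\left(-3 - 15\right) - 60\right)^{2} = -6 - 5 \left(-18 - 60\right)^{2} = -6 - 5 \left(-78\right)^{2} = -6 - 30420 = -30426$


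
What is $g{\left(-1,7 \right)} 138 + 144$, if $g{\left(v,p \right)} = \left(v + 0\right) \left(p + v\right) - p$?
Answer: $-1650$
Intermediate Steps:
$g{\left(v,p \right)} = - p + v \left(p + v\right)$ ($g{\left(v,p \right)} = v \left(p + v\right) - p = - p + v \left(p + v\right)$)
$g{\left(-1,7 \right)} 138 + 144 = \left(\left(-1\right)^{2} - 7 + 7 \left(-1\right)\right) 138 + 144 = \left(1 - 7 - 7\right) 138 + 144 = \left(-13\right) 138 + 144 = -1794 + 144 = -1650$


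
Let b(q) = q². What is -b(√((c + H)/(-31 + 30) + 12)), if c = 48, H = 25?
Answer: 61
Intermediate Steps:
-b(√((c + H)/(-31 + 30) + 12)) = -(√((48 + 25)/(-31 + 30) + 12))² = -(√(73/(-1) + 12))² = -(√(73*(-1) + 12))² = -(√(-73 + 12))² = -(√(-61))² = -(I*√61)² = -1*(-61) = 61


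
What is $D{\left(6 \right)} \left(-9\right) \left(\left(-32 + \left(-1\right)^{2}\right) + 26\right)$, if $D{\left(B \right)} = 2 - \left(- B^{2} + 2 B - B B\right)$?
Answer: $2790$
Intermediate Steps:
$D{\left(B \right)} = 2 - 2 B + 2 B^{2}$ ($D{\left(B \right)} = 2 - \left(- 2 B^{2} + 2 B\right) = 2 + \left(2 B^{2} - 2 B\right) = 2 + \left(- 2 B + 2 B^{2}\right) = 2 - 2 B + 2 B^{2}$)
$D{\left(6 \right)} \left(-9\right) \left(\left(-32 + \left(-1\right)^{2}\right) + 26\right) = \left(2 - 12 + 2 \cdot 6^{2}\right) \left(-9\right) \left(\left(-32 + \left(-1\right)^{2}\right) + 26\right) = \left(2 - 12 + 2 \cdot 36\right) \left(-9\right) \left(\left(-32 + 1\right) + 26\right) = \left(2 - 12 + 72\right) \left(-9\right) \left(-31 + 26\right) = 62 \left(-9\right) \left(-5\right) = \left(-558\right) \left(-5\right) = 2790$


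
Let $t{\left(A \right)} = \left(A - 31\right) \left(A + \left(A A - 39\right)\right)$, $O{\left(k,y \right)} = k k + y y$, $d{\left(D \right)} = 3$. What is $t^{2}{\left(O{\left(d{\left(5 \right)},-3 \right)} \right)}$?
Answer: $15515721$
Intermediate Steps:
$O{\left(k,y \right)} = k^{2} + y^{2}$
$t{\left(A \right)} = \left(-31 + A\right) \left(-39 + A + A^{2}\right)$ ($t{\left(A \right)} = \left(-31 + A\right) \left(A + \left(A^{2} - 39\right)\right) = \left(-31 + A\right) \left(A + \left(-39 + A^{2}\right)\right) = \left(-31 + A\right) \left(-39 + A + A^{2}\right)$)
$t^{2}{\left(O{\left(d{\left(5 \right)},-3 \right)} \right)} = \left(1209 + \left(3^{2} + \left(-3\right)^{2}\right)^{3} - 70 \left(3^{2} + \left(-3\right)^{2}\right) - 30 \left(3^{2} + \left(-3\right)^{2}\right)^{2}\right)^{2} = \left(1209 + \left(9 + 9\right)^{3} - 70 \left(9 + 9\right) - 30 \left(9 + 9\right)^{2}\right)^{2} = \left(1209 + 18^{3} - 1260 - 30 \cdot 18^{2}\right)^{2} = \left(1209 + 5832 - 1260 - 9720\right)^{2} = \left(-3939\right)^{2} = 15515721$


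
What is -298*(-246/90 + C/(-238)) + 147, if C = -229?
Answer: 1204522/1785 ≈ 674.80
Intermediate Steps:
-298*(-246/90 + C/(-238)) + 147 = -298*(-246/90 - 229/(-238)) + 147 = -298*(-246*1/90 - 229*(-1/238)) + 147 = -298*(-41/15 + 229/238) + 147 = -298*(-6323/3570) + 147 = 942127/1785 + 147 = 1204522/1785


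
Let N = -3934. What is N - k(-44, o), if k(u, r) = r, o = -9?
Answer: -3925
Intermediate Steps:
N - k(-44, o) = -3934 - 1*(-9) = -3934 + 9 = -3925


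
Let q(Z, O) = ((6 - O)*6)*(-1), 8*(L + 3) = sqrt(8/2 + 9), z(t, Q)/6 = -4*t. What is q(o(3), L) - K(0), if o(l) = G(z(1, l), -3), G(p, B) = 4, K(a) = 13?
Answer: -67 + 3*sqrt(13)/4 ≈ -64.296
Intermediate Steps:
z(t, Q) = -24*t (z(t, Q) = 6*(-4*t) = -24*t)
o(l) = 4
L = -3 + sqrt(13)/8 (L = -3 + sqrt(8/2 + 9)/8 = -3 + sqrt(8*(1/2) + 9)/8 = -3 + sqrt(4 + 9)/8 = -3 + sqrt(13)/8 ≈ -2.5493)
q(Z, O) = -36 + 6*O (q(Z, O) = (36 - 6*O)*(-1) = -36 + 6*O)
q(o(3), L) - K(0) = (-36 + 6*(-3 + sqrt(13)/8)) - 1*13 = (-36 + (-18 + 3*sqrt(13)/4)) - 13 = (-54 + 3*sqrt(13)/4) - 13 = -67 + 3*sqrt(13)/4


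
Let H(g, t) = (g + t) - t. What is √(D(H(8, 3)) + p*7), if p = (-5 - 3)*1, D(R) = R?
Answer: 4*I*√3 ≈ 6.9282*I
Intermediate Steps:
H(g, t) = g
p = -8 (p = -8*1 = -8)
√(D(H(8, 3)) + p*7) = √(8 - 8*7) = √(8 - 56) = √(-48) = 4*I*√3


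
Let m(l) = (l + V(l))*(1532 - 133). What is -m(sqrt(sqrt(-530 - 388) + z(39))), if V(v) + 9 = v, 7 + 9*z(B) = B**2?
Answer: 12591 - 2798*sqrt(1514 + 27*I*sqrt(102))/3 ≈ -23845.0 - 3255.0*I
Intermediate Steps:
z(B) = -7/9 + B**2/9
V(v) = -9 + v
m(l) = -12591 + 2798*l (m(l) = (l + (-9 + l))*(1532 - 133) = (-9 + 2*l)*1399 = -12591 + 2798*l)
-m(sqrt(sqrt(-530 - 388) + z(39))) = -(-12591 + 2798*sqrt(sqrt(-530 - 388) + (-7/9 + (1/9)*39**2))) = -(-12591 + 2798*sqrt(sqrt(-918) + (-7/9 + (1/9)*1521))) = -(-12591 + 2798*sqrt(3*I*sqrt(102) + (-7/9 + 169))) = -(-12591 + 2798*sqrt(3*I*sqrt(102) + 1514/9)) = -(-12591 + 2798*sqrt(1514/9 + 3*I*sqrt(102))) = 12591 - 2798*sqrt(1514/9 + 3*I*sqrt(102))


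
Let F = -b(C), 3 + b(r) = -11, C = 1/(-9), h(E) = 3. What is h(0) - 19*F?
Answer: -263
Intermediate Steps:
C = -1/9 ≈ -0.11111
b(r) = -14 (b(r) = -3 - 11 = -14)
F = 14 (F = -1*(-14) = 14)
h(0) - 19*F = 3 - 19*14 = 3 - 266 = -263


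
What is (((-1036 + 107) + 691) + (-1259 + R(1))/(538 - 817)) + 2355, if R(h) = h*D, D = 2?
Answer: 197300/93 ≈ 2121.5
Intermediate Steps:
R(h) = 2*h (R(h) = h*2 = 2*h)
(((-1036 + 107) + 691) + (-1259 + R(1))/(538 - 817)) + 2355 = (((-1036 + 107) + 691) + (-1259 + 2*1)/(538 - 817)) + 2355 = ((-929 + 691) + (-1259 + 2)/(-279)) + 2355 = (-238 - 1257*(-1/279)) + 2355 = (-238 + 419/93) + 2355 = -21715/93 + 2355 = 197300/93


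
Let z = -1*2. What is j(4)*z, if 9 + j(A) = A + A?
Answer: 2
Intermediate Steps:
j(A) = -9 + 2*A (j(A) = -9 + (A + A) = -9 + 2*A)
z = -2
j(4)*z = (-9 + 2*4)*(-2) = (-9 + 8)*(-2) = -1*(-2) = 2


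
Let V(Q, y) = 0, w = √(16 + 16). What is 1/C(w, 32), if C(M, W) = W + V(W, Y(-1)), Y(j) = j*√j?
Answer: 1/32 ≈ 0.031250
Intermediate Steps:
w = 4*√2 (w = √32 = 4*√2 ≈ 5.6569)
Y(j) = j^(3/2)
C(M, W) = W (C(M, W) = W + 0 = W)
1/C(w, 32) = 1/32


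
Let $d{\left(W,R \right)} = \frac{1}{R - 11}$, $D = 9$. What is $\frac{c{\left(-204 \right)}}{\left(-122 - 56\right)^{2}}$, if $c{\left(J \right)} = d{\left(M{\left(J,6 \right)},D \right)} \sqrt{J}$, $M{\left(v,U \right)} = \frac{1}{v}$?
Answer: $- \frac{i \sqrt{51}}{31684} \approx - 0.0002254 i$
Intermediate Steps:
$d{\left(W,R \right)} = \frac{1}{-11 + R}$
$c{\left(J \right)} = - \frac{\sqrt{J}}{2}$ ($c{\left(J \right)} = \frac{\sqrt{J}}{-11 + 9} = \frac{\sqrt{J}}{-2} = - \frac{\sqrt{J}}{2}$)
$\frac{c{\left(-204 \right)}}{\left(-122 - 56\right)^{2}} = \frac{\left(- \frac{1}{2}\right) \sqrt{-204}}{\left(-122 - 56\right)^{2}} = \frac{\left(- \frac{1}{2}\right) 2 i \sqrt{51}}{\left(-178\right)^{2}} = \frac{\left(-1\right) i \sqrt{51}}{31684} = - i \sqrt{51} \cdot \frac{1}{31684} = - \frac{i \sqrt{51}}{31684}$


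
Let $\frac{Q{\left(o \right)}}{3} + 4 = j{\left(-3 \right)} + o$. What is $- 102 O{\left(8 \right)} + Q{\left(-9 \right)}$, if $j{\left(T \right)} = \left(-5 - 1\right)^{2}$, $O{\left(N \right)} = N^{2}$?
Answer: $-6459$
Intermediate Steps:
$j{\left(T \right)} = 36$ ($j{\left(T \right)} = \left(-6\right)^{2} = 36$)
$Q{\left(o \right)} = 96 + 3 o$ ($Q{\left(o \right)} = -12 + 3 \left(36 + o\right) = -12 + \left(108 + 3 o\right) = 96 + 3 o$)
$- 102 O{\left(8 \right)} + Q{\left(-9 \right)} = - 102 \cdot 8^{2} + \left(96 + 3 \left(-9\right)\right) = \left(-102\right) 64 + \left(96 - 27\right) = -6528 + 69 = -6459$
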